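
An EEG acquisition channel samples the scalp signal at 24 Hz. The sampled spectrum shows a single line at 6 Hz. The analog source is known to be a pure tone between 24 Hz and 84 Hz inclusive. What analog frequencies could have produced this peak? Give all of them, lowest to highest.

30 Hz, 42 Hz, 54 Hz, 66 Hz, 78 Hz

Frequencies that alias to 6 Hz are k·fs ± 6 Hz for integer k ≥ 0.
k=0: 6 Hz.
k=1: 18 Hz, 30 Hz.
k=2: 42 Hz, 54 Hz.
k=3: 66 Hz, 78 Hz.
k=4: 90 Hz, 102 Hz.
Within [24 Hz, 84 Hz]: 30 Hz, 42 Hz, 54 Hz, 66 Hz, 78 Hz.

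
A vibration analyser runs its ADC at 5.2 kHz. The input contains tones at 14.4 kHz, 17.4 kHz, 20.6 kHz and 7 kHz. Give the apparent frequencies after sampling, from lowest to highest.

fs/2 = 2.6 kHz.
14.4 kHz mod fs = 4 kHz.
4 kHz > fs/2 = 2.6 kHz, folds to fs − 4 kHz = 1.2 kHz.
17.4 kHz mod fs = 1.8 kHz.
1.8 kHz ≤ fs/2 = 2.6 kHz, appears at 1.8 kHz.
20.6 kHz mod fs = 5 kHz.
5 kHz > fs/2 = 2.6 kHz, folds to fs − 5 kHz = 0.2 kHz.
7 kHz mod fs = 1.8 kHz.
1.8 kHz ≤ fs/2 = 2.6 kHz, appears at 1.8 kHz.
Distinct values: {0.2 kHz, 1.2 kHz, 1.8 kHz}.

0.2 kHz, 1.2 kHz, 1.8 kHz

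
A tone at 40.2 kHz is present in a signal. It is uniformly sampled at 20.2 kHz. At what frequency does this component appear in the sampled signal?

0.2 kHz

40.2 kHz mod fs = 20 kHz.
20 kHz > fs/2 = 10.1 kHz, folds to fs − 20 kHz = 0.2 kHz.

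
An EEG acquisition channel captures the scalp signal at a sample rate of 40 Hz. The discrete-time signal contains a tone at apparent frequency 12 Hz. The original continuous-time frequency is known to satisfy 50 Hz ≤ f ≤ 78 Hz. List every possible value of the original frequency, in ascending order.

52 Hz, 68 Hz

Frequencies that alias to 12 Hz are k·fs ± 12 Hz for integer k ≥ 0.
k=0: 12 Hz.
k=1: 28 Hz, 52 Hz.
k=2: 68 Hz, 92 Hz.
k=3: 108 Hz, 132 Hz.
Within [50 Hz, 78 Hz]: 52 Hz, 68 Hz.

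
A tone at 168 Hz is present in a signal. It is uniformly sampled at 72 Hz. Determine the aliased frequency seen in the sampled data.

24 Hz

168 Hz mod fs = 24 Hz.
24 Hz ≤ fs/2 = 36 Hz, appears at 24 Hz.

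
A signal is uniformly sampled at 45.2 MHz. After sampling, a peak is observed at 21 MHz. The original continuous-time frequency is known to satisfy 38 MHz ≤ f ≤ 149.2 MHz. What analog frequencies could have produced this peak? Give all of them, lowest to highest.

66.2 MHz, 69.4 MHz, 111.4 MHz, 114.6 MHz

Frequencies that alias to 21 MHz are k·fs ± 21 MHz for integer k ≥ 0.
k=0: 21 MHz.
k=1: 24.2 MHz, 66.2 MHz.
k=2: 69.4 MHz, 111.4 MHz.
k=3: 114.6 MHz, 156.6 MHz.
k=4: 159.8 MHz, 201.8 MHz.
Within [38 MHz, 149.2 MHz]: 66.2 MHz, 69.4 MHz, 111.4 MHz, 114.6 MHz.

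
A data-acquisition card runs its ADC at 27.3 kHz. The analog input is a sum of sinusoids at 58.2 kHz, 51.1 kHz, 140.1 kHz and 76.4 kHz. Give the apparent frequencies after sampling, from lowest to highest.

3.5 kHz, 3.6 kHz, 5.5 kHz

fs/2 = 13.65 kHz.
58.2 kHz mod fs = 3.6 kHz.
3.6 kHz ≤ fs/2 = 13.65 kHz, appears at 3.6 kHz.
51.1 kHz mod fs = 23.8 kHz.
23.8 kHz > fs/2 = 13.65 kHz, folds to fs − 23.8 kHz = 3.5 kHz.
140.1 kHz mod fs = 3.6 kHz.
3.6 kHz ≤ fs/2 = 13.65 kHz, appears at 3.6 kHz.
76.4 kHz mod fs = 21.8 kHz.
21.8 kHz > fs/2 = 13.65 kHz, folds to fs − 21.8 kHz = 5.5 kHz.
Distinct values: {3.5 kHz, 3.6 kHz, 5.5 kHz}.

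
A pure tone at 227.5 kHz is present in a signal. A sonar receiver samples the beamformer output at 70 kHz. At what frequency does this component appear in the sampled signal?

227.5 kHz mod fs = 17.5 kHz.
17.5 kHz ≤ fs/2 = 35 kHz, appears at 17.5 kHz.

17.5 kHz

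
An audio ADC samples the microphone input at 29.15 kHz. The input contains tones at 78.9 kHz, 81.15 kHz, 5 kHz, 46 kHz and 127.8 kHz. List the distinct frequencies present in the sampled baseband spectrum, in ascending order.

fs/2 = 14.575 kHz.
78.9 kHz mod fs = 20.6 kHz.
20.6 kHz > fs/2 = 14.575 kHz, folds to fs − 20.6 kHz = 8.55 kHz.
81.15 kHz mod fs = 22.85 kHz.
22.85 kHz > fs/2 = 14.575 kHz, folds to fs − 22.85 kHz = 6.3 kHz.
5 kHz ≤ fs/2 = 14.575 kHz, passes unchanged.
46 kHz mod fs = 16.85 kHz.
16.85 kHz > fs/2 = 14.575 kHz, folds to fs − 16.85 kHz = 12.3 kHz.
127.8 kHz mod fs = 11.2 kHz.
11.2 kHz ≤ fs/2 = 14.575 kHz, appears at 11.2 kHz.
Distinct values: {5 kHz, 6.3 kHz, 8.55 kHz, 11.2 kHz, 12.3 kHz}.

5 kHz, 6.3 kHz, 8.55 kHz, 11.2 kHz, 12.3 kHz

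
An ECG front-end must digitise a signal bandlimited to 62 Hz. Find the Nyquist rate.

Nyquist rate = 2 × 62 Hz = 124 Hz.

124 Hz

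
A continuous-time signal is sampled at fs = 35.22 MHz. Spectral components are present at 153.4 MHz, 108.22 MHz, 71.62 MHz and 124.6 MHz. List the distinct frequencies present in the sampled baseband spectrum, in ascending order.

1.18 MHz, 2.56 MHz, 12.52 MHz, 16.28 MHz

fs/2 = 17.61 MHz.
153.4 MHz mod fs = 12.52 MHz.
12.52 MHz ≤ fs/2 = 17.61 MHz, appears at 12.52 MHz.
108.22 MHz mod fs = 2.56 MHz.
2.56 MHz ≤ fs/2 = 17.61 MHz, appears at 2.56 MHz.
71.62 MHz mod fs = 1.18 MHz.
1.18 MHz ≤ fs/2 = 17.61 MHz, appears at 1.18 MHz.
124.6 MHz mod fs = 18.94 MHz.
18.94 MHz > fs/2 = 17.61 MHz, folds to fs − 18.94 MHz = 16.28 MHz.
Distinct values: {1.18 MHz, 2.56 MHz, 12.52 MHz, 16.28 MHz}.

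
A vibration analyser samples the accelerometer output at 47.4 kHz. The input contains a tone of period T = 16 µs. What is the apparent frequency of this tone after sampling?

15.1 kHz

T = 16 µs → f = 1/T = 62.5 kHz.
62.5 kHz mod fs = 15.1 kHz.
15.1 kHz ≤ fs/2 = 23.7 kHz, appears at 15.1 kHz.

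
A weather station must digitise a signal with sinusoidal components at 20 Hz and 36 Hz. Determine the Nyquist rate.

Highest-frequency component: 36 Hz.
Nyquist rate = 2 × 36 Hz = 72 Hz.

72 Hz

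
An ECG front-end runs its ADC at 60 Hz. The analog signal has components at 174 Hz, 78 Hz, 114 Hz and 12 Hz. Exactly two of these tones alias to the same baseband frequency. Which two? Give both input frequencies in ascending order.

114 Hz, 174 Hz

fs/2 = 30 Hz.
174 Hz mod fs = 54 Hz.
54 Hz > fs/2 = 30 Hz, folds to fs − 54 Hz = 6 Hz.
78 Hz mod fs = 18 Hz.
18 Hz ≤ fs/2 = 30 Hz, appears at 18 Hz.
114 Hz mod fs = 54 Hz.
54 Hz > fs/2 = 30 Hz, folds to fs − 54 Hz = 6 Hz.
12 Hz ≤ fs/2 = 30 Hz, passes unchanged.
114 Hz and 174 Hz both map to 6 Hz.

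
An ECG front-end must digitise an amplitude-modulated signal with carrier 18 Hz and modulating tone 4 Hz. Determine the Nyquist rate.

AM sidebands sit at fc ± fm = 14 Hz and 22 Hz.
Highest-frequency component: 22 Hz.
Nyquist rate = 2 × 22 Hz = 44 Hz.

44 Hz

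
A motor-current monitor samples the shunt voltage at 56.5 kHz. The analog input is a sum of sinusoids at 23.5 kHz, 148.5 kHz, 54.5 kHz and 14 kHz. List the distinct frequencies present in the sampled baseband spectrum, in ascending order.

2 kHz, 14 kHz, 21 kHz, 23.5 kHz

fs/2 = 28.25 kHz.
23.5 kHz ≤ fs/2 = 28.25 kHz, passes unchanged.
148.5 kHz mod fs = 35.5 kHz.
35.5 kHz > fs/2 = 28.25 kHz, folds to fs − 35.5 kHz = 21 kHz.
54.5 kHz > fs/2 = 28.25 kHz, folds to fs − 54.5 kHz = 2 kHz.
14 kHz ≤ fs/2 = 28.25 kHz, passes unchanged.
Distinct values: {2 kHz, 14 kHz, 21 kHz, 23.5 kHz}.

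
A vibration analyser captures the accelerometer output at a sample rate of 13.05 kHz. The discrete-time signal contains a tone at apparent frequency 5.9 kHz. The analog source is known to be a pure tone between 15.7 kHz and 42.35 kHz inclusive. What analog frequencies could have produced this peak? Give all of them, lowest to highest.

18.95 kHz, 20.2 kHz, 32 kHz, 33.25 kHz

Frequencies that alias to 5.9 kHz are k·fs ± 5.9 kHz for integer k ≥ 0.
k=0: 5.9 kHz.
k=1: 7.15 kHz, 18.95 kHz.
k=2: 20.2 kHz, 32 kHz.
k=3: 33.25 kHz, 45.05 kHz.
k=4: 46.3 kHz, 58.1 kHz.
Within [15.7 kHz, 42.35 kHz]: 18.95 kHz, 20.2 kHz, 32 kHz, 33.25 kHz.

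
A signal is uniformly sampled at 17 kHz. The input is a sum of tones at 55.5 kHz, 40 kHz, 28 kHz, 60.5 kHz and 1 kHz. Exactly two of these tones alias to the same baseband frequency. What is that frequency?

fs/2 = 8.5 kHz.
55.5 kHz mod fs = 4.5 kHz.
4.5 kHz ≤ fs/2 = 8.5 kHz, appears at 4.5 kHz.
40 kHz mod fs = 6 kHz.
6 kHz ≤ fs/2 = 8.5 kHz, appears at 6 kHz.
28 kHz mod fs = 11 kHz.
11 kHz > fs/2 = 8.5 kHz, folds to fs − 11 kHz = 6 kHz.
60.5 kHz mod fs = 9.5 kHz.
9.5 kHz > fs/2 = 8.5 kHz, folds to fs − 9.5 kHz = 7.5 kHz.
1 kHz ≤ fs/2 = 8.5 kHz, passes unchanged.
28 kHz and 40 kHz both map to 6 kHz.

6 kHz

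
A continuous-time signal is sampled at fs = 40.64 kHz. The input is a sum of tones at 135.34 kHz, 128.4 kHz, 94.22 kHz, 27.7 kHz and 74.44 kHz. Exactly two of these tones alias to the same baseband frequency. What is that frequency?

12.94 kHz

fs/2 = 20.32 kHz.
135.34 kHz mod fs = 13.42 kHz.
13.42 kHz ≤ fs/2 = 20.32 kHz, appears at 13.42 kHz.
128.4 kHz mod fs = 6.48 kHz.
6.48 kHz ≤ fs/2 = 20.32 kHz, appears at 6.48 kHz.
94.22 kHz mod fs = 12.94 kHz.
12.94 kHz ≤ fs/2 = 20.32 kHz, appears at 12.94 kHz.
27.7 kHz > fs/2 = 20.32 kHz, folds to fs − 27.7 kHz = 12.94 kHz.
74.44 kHz mod fs = 33.8 kHz.
33.8 kHz > fs/2 = 20.32 kHz, folds to fs − 33.8 kHz = 6.84 kHz.
27.7 kHz and 94.22 kHz both map to 12.94 kHz.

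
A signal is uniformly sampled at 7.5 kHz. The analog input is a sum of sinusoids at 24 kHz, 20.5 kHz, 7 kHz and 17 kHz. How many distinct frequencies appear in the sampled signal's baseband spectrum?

fs/2 = 3.75 kHz.
24 kHz mod fs = 1.5 kHz.
1.5 kHz ≤ fs/2 = 3.75 kHz, appears at 1.5 kHz.
20.5 kHz mod fs = 5.5 kHz.
5.5 kHz > fs/2 = 3.75 kHz, folds to fs − 5.5 kHz = 2 kHz.
7 kHz > fs/2 = 3.75 kHz, folds to fs − 7 kHz = 0.5 kHz.
17 kHz mod fs = 2 kHz.
2 kHz ≤ fs/2 = 3.75 kHz, appears at 2 kHz.
Distinct values: {0.5 kHz, 1.5 kHz, 2 kHz} → 3.

3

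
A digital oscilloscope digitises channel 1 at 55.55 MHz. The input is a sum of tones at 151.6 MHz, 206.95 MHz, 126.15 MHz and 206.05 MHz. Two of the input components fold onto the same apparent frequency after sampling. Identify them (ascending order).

126.15 MHz, 151.6 MHz

fs/2 = 27.775 MHz.
151.6 MHz mod fs = 40.5 MHz.
40.5 MHz > fs/2 = 27.775 MHz, folds to fs − 40.5 MHz = 15.05 MHz.
206.95 MHz mod fs = 40.3 MHz.
40.3 MHz > fs/2 = 27.775 MHz, folds to fs − 40.3 MHz = 15.25 MHz.
126.15 MHz mod fs = 15.05 MHz.
15.05 MHz ≤ fs/2 = 27.775 MHz, appears at 15.05 MHz.
206.05 MHz mod fs = 39.4 MHz.
39.4 MHz > fs/2 = 27.775 MHz, folds to fs − 39.4 MHz = 16.15 MHz.
126.15 MHz and 151.6 MHz both map to 15.05 MHz.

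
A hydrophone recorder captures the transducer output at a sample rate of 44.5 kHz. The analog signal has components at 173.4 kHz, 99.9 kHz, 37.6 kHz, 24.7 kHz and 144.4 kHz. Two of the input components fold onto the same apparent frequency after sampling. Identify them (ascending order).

fs/2 = 22.25 kHz.
173.4 kHz mod fs = 39.9 kHz.
39.9 kHz > fs/2 = 22.25 kHz, folds to fs − 39.9 kHz = 4.6 kHz.
99.9 kHz mod fs = 10.9 kHz.
10.9 kHz ≤ fs/2 = 22.25 kHz, appears at 10.9 kHz.
37.6 kHz > fs/2 = 22.25 kHz, folds to fs − 37.6 kHz = 6.9 kHz.
24.7 kHz > fs/2 = 22.25 kHz, folds to fs − 24.7 kHz = 19.8 kHz.
144.4 kHz mod fs = 10.9 kHz.
10.9 kHz ≤ fs/2 = 22.25 kHz, appears at 10.9 kHz.
99.9 kHz and 144.4 kHz both map to 10.9 kHz.

99.9 kHz, 144.4 kHz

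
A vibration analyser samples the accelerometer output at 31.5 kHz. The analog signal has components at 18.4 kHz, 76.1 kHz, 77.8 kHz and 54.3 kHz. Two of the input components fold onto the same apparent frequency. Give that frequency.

fs/2 = 15.75 kHz.
18.4 kHz > fs/2 = 15.75 kHz, folds to fs − 18.4 kHz = 13.1 kHz.
76.1 kHz mod fs = 13.1 kHz.
13.1 kHz ≤ fs/2 = 15.75 kHz, appears at 13.1 kHz.
77.8 kHz mod fs = 14.8 kHz.
14.8 kHz ≤ fs/2 = 15.75 kHz, appears at 14.8 kHz.
54.3 kHz mod fs = 22.8 kHz.
22.8 kHz > fs/2 = 15.75 kHz, folds to fs − 22.8 kHz = 8.7 kHz.
18.4 kHz and 76.1 kHz both map to 13.1 kHz.

13.1 kHz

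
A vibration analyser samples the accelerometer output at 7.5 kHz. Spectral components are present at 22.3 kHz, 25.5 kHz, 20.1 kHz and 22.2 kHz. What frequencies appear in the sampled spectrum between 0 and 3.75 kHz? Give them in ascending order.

fs/2 = 3.75 kHz.
22.3 kHz mod fs = 7.3 kHz.
7.3 kHz > fs/2 = 3.75 kHz, folds to fs − 7.3 kHz = 0.2 kHz.
25.5 kHz mod fs = 3 kHz.
3 kHz ≤ fs/2 = 3.75 kHz, appears at 3 kHz.
20.1 kHz mod fs = 5.1 kHz.
5.1 kHz > fs/2 = 3.75 kHz, folds to fs − 5.1 kHz = 2.4 kHz.
22.2 kHz mod fs = 7.2 kHz.
7.2 kHz > fs/2 = 3.75 kHz, folds to fs − 7.2 kHz = 0.3 kHz.
Distinct values: {0.2 kHz, 0.3 kHz, 2.4 kHz, 3 kHz}.

0.2 kHz, 0.3 kHz, 2.4 kHz, 3 kHz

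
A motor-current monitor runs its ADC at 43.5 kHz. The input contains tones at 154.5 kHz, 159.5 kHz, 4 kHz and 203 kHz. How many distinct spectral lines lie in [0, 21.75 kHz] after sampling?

fs/2 = 21.75 kHz.
154.5 kHz mod fs = 24 kHz.
24 kHz > fs/2 = 21.75 kHz, folds to fs − 24 kHz = 19.5 kHz.
159.5 kHz mod fs = 29 kHz.
29 kHz > fs/2 = 21.75 kHz, folds to fs − 29 kHz = 14.5 kHz.
4 kHz ≤ fs/2 = 21.75 kHz, passes unchanged.
203 kHz mod fs = 29 kHz.
29 kHz > fs/2 = 21.75 kHz, folds to fs − 29 kHz = 14.5 kHz.
Distinct values: {4 kHz, 14.5 kHz, 19.5 kHz} → 3.

3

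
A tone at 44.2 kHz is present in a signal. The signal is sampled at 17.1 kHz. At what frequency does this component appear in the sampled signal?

44.2 kHz mod fs = 10 kHz.
10 kHz > fs/2 = 8.55 kHz, folds to fs − 10 kHz = 7.1 kHz.

7.1 kHz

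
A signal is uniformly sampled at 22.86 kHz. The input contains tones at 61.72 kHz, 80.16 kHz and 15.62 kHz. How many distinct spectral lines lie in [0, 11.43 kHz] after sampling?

3

fs/2 = 11.43 kHz.
61.72 kHz mod fs = 16 kHz.
16 kHz > fs/2 = 11.43 kHz, folds to fs − 16 kHz = 6.86 kHz.
80.16 kHz mod fs = 11.58 kHz.
11.58 kHz > fs/2 = 11.43 kHz, folds to fs − 11.58 kHz = 11.28 kHz.
15.62 kHz > fs/2 = 11.43 kHz, folds to fs − 15.62 kHz = 7.24 kHz.
Distinct values: {6.86 kHz, 7.24 kHz, 11.28 kHz} → 3.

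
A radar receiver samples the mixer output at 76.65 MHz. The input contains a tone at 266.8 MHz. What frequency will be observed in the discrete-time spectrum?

266.8 MHz mod fs = 36.85 MHz.
36.85 MHz ≤ fs/2 = 38.325 MHz, appears at 36.85 MHz.

36.85 MHz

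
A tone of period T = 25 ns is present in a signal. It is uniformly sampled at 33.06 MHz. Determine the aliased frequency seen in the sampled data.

6.94 MHz

T = 25 ns → f = 1/T = 40 MHz.
40 MHz mod fs = 6.94 MHz.
6.94 MHz ≤ fs/2 = 16.53 MHz, appears at 6.94 MHz.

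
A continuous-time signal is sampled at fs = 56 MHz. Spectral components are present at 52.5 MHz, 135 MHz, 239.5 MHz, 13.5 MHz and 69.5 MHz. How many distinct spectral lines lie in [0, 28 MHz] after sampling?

fs/2 = 28 MHz.
52.5 MHz > fs/2 = 28 MHz, folds to fs − 52.5 MHz = 3.5 MHz.
135 MHz mod fs = 23 MHz.
23 MHz ≤ fs/2 = 28 MHz, appears at 23 MHz.
239.5 MHz mod fs = 15.5 MHz.
15.5 MHz ≤ fs/2 = 28 MHz, appears at 15.5 MHz.
13.5 MHz ≤ fs/2 = 28 MHz, passes unchanged.
69.5 MHz mod fs = 13.5 MHz.
13.5 MHz ≤ fs/2 = 28 MHz, appears at 13.5 MHz.
Distinct values: {3.5 MHz, 13.5 MHz, 15.5 MHz, 23 MHz} → 4.

4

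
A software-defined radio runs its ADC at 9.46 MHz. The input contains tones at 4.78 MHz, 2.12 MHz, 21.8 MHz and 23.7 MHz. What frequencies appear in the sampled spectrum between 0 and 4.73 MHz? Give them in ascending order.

2.12 MHz, 2.88 MHz, 4.68 MHz

fs/2 = 4.73 MHz.
4.78 MHz > fs/2 = 4.73 MHz, folds to fs − 4.78 MHz = 4.68 MHz.
2.12 MHz ≤ fs/2 = 4.73 MHz, passes unchanged.
21.8 MHz mod fs = 2.88 MHz.
2.88 MHz ≤ fs/2 = 4.73 MHz, appears at 2.88 MHz.
23.7 MHz mod fs = 4.78 MHz.
4.78 MHz > fs/2 = 4.73 MHz, folds to fs − 4.78 MHz = 4.68 MHz.
Distinct values: {2.12 MHz, 2.88 MHz, 4.68 MHz}.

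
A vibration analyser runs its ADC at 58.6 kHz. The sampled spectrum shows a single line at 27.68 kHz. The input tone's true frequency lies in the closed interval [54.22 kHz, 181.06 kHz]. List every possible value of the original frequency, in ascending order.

86.28 kHz, 89.52 kHz, 144.88 kHz, 148.12 kHz

Frequencies that alias to 27.68 kHz are k·fs ± 27.68 kHz for integer k ≥ 0.
k=0: 27.68 kHz.
k=1: 30.92 kHz, 86.28 kHz.
k=2: 89.52 kHz, 144.88 kHz.
k=3: 148.12 kHz, 203.48 kHz.
k=4: 206.72 kHz, 262.08 kHz.
Within [54.22 kHz, 181.06 kHz]: 86.28 kHz, 89.52 kHz, 144.88 kHz, 148.12 kHz.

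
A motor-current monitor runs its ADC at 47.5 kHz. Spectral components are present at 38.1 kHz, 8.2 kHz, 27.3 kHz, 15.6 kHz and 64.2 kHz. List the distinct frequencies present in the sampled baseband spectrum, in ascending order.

fs/2 = 23.75 kHz.
38.1 kHz > fs/2 = 23.75 kHz, folds to fs − 38.1 kHz = 9.4 kHz.
8.2 kHz ≤ fs/2 = 23.75 kHz, passes unchanged.
27.3 kHz > fs/2 = 23.75 kHz, folds to fs − 27.3 kHz = 20.2 kHz.
15.6 kHz ≤ fs/2 = 23.75 kHz, passes unchanged.
64.2 kHz mod fs = 16.7 kHz.
16.7 kHz ≤ fs/2 = 23.75 kHz, appears at 16.7 kHz.
Distinct values: {8.2 kHz, 9.4 kHz, 15.6 kHz, 16.7 kHz, 20.2 kHz}.

8.2 kHz, 9.4 kHz, 15.6 kHz, 16.7 kHz, 20.2 kHz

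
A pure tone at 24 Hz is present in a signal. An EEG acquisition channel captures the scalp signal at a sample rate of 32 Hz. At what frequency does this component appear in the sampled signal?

8 Hz

24 Hz > fs/2 = 16 Hz, folds to fs − 24 Hz = 8 Hz.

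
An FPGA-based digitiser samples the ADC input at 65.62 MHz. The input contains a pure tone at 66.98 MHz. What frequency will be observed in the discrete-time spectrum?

66.98 MHz mod fs = 1.36 MHz.
1.36 MHz ≤ fs/2 = 32.81 MHz, appears at 1.36 MHz.

1.36 MHz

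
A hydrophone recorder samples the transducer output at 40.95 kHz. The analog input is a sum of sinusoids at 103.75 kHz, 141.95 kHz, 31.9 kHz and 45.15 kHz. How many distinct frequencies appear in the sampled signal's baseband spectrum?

fs/2 = 20.475 kHz.
103.75 kHz mod fs = 21.85 kHz.
21.85 kHz > fs/2 = 20.475 kHz, folds to fs − 21.85 kHz = 19.1 kHz.
141.95 kHz mod fs = 19.1 kHz.
19.1 kHz ≤ fs/2 = 20.475 kHz, appears at 19.1 kHz.
31.9 kHz > fs/2 = 20.475 kHz, folds to fs − 31.9 kHz = 9.05 kHz.
45.15 kHz mod fs = 4.2 kHz.
4.2 kHz ≤ fs/2 = 20.475 kHz, appears at 4.2 kHz.
Distinct values: {4.2 kHz, 9.05 kHz, 19.1 kHz} → 3.

3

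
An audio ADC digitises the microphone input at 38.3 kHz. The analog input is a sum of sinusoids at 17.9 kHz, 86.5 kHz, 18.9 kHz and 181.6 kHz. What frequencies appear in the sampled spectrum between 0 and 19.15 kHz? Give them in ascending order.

fs/2 = 19.15 kHz.
17.9 kHz ≤ fs/2 = 19.15 kHz, passes unchanged.
86.5 kHz mod fs = 9.9 kHz.
9.9 kHz ≤ fs/2 = 19.15 kHz, appears at 9.9 kHz.
18.9 kHz ≤ fs/2 = 19.15 kHz, passes unchanged.
181.6 kHz mod fs = 28.4 kHz.
28.4 kHz > fs/2 = 19.15 kHz, folds to fs − 28.4 kHz = 9.9 kHz.
Distinct values: {9.9 kHz, 17.9 kHz, 18.9 kHz}.

9.9 kHz, 17.9 kHz, 18.9 kHz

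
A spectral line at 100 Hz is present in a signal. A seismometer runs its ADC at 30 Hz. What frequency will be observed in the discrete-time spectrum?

100 Hz mod fs = 10 Hz.
10 Hz ≤ fs/2 = 15 Hz, appears at 10 Hz.

10 Hz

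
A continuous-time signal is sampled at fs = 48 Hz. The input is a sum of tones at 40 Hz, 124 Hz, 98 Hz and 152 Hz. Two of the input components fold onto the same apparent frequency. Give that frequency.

fs/2 = 24 Hz.
40 Hz > fs/2 = 24 Hz, folds to fs − 40 Hz = 8 Hz.
124 Hz mod fs = 28 Hz.
28 Hz > fs/2 = 24 Hz, folds to fs − 28 Hz = 20 Hz.
98 Hz mod fs = 2 Hz.
2 Hz ≤ fs/2 = 24 Hz, appears at 2 Hz.
152 Hz mod fs = 8 Hz.
8 Hz ≤ fs/2 = 24 Hz, appears at 8 Hz.
40 Hz and 152 Hz both map to 8 Hz.

8 Hz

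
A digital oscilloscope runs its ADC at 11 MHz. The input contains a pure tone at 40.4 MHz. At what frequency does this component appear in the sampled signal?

40.4 MHz mod fs = 7.4 MHz.
7.4 MHz > fs/2 = 5.5 MHz, folds to fs − 7.4 MHz = 3.6 MHz.

3.6 MHz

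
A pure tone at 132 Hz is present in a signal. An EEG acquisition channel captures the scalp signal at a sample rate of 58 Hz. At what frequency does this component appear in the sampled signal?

16 Hz

132 Hz mod fs = 16 Hz.
16 Hz ≤ fs/2 = 29 Hz, appears at 16 Hz.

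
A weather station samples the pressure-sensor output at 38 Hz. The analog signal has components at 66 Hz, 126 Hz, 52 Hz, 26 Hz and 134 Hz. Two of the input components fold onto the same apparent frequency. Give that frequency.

12 Hz

fs/2 = 19 Hz.
66 Hz mod fs = 28 Hz.
28 Hz > fs/2 = 19 Hz, folds to fs − 28 Hz = 10 Hz.
126 Hz mod fs = 12 Hz.
12 Hz ≤ fs/2 = 19 Hz, appears at 12 Hz.
52 Hz mod fs = 14 Hz.
14 Hz ≤ fs/2 = 19 Hz, appears at 14 Hz.
26 Hz > fs/2 = 19 Hz, folds to fs − 26 Hz = 12 Hz.
134 Hz mod fs = 20 Hz.
20 Hz > fs/2 = 19 Hz, folds to fs − 20 Hz = 18 Hz.
26 Hz and 126 Hz both map to 12 Hz.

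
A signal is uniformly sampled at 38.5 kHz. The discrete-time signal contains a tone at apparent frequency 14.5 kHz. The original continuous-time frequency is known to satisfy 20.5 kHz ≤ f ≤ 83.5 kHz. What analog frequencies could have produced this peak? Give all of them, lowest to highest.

Frequencies that alias to 14.5 kHz are k·fs ± 14.5 kHz for integer k ≥ 0.
k=0: 14.5 kHz.
k=1: 24 kHz, 53 kHz.
k=2: 62.5 kHz, 91.5 kHz.
k=3: 101 kHz, 130 kHz.
Within [20.5 kHz, 83.5 kHz]: 24 kHz, 53 kHz, 62.5 kHz.

24 kHz, 53 kHz, 62.5 kHz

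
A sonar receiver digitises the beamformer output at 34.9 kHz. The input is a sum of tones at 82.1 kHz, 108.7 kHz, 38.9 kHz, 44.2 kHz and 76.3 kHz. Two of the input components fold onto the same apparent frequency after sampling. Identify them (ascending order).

38.9 kHz, 108.7 kHz

fs/2 = 17.45 kHz.
82.1 kHz mod fs = 12.3 kHz.
12.3 kHz ≤ fs/2 = 17.45 kHz, appears at 12.3 kHz.
108.7 kHz mod fs = 4 kHz.
4 kHz ≤ fs/2 = 17.45 kHz, appears at 4 kHz.
38.9 kHz mod fs = 4 kHz.
4 kHz ≤ fs/2 = 17.45 kHz, appears at 4 kHz.
44.2 kHz mod fs = 9.3 kHz.
9.3 kHz ≤ fs/2 = 17.45 kHz, appears at 9.3 kHz.
76.3 kHz mod fs = 6.5 kHz.
6.5 kHz ≤ fs/2 = 17.45 kHz, appears at 6.5 kHz.
38.9 kHz and 108.7 kHz both map to 4 kHz.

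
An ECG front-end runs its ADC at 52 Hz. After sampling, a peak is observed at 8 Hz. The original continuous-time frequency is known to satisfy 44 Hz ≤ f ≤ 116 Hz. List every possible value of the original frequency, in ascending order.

Frequencies that alias to 8 Hz are k·fs ± 8 Hz for integer k ≥ 0.
k=0: 8 Hz.
k=1: 44 Hz, 60 Hz.
k=2: 96 Hz, 112 Hz.
k=3: 148 Hz, 164 Hz.
Within [44 Hz, 116 Hz]: 44 Hz, 60 Hz, 96 Hz, 112 Hz.

44 Hz, 60 Hz, 96 Hz, 112 Hz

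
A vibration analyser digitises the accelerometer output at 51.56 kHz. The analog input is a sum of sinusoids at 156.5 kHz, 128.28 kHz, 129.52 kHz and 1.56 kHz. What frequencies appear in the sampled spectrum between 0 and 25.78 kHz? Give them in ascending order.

1.56 kHz, 1.82 kHz, 25.16 kHz

fs/2 = 25.78 kHz.
156.5 kHz mod fs = 1.82 kHz.
1.82 kHz ≤ fs/2 = 25.78 kHz, appears at 1.82 kHz.
128.28 kHz mod fs = 25.16 kHz.
25.16 kHz ≤ fs/2 = 25.78 kHz, appears at 25.16 kHz.
129.52 kHz mod fs = 26.4 kHz.
26.4 kHz > fs/2 = 25.78 kHz, folds to fs − 26.4 kHz = 25.16 kHz.
1.56 kHz ≤ fs/2 = 25.78 kHz, passes unchanged.
Distinct values: {1.56 kHz, 1.82 kHz, 25.16 kHz}.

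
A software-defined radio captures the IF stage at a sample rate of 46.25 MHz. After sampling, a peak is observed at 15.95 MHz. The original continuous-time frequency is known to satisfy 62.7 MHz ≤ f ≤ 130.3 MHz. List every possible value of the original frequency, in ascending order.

Frequencies that alias to 15.95 MHz are k·fs ± 15.95 MHz for integer k ≥ 0.
k=0: 15.95 MHz.
k=1: 30.3 MHz, 62.2 MHz.
k=2: 76.55 MHz, 108.45 MHz.
k=3: 122.8 MHz, 154.7 MHz.
k=4: 169.05 MHz, 200.95 MHz.
Within [62.7 MHz, 130.3 MHz]: 76.55 MHz, 108.45 MHz, 122.8 MHz.

76.55 MHz, 108.45 MHz, 122.8 MHz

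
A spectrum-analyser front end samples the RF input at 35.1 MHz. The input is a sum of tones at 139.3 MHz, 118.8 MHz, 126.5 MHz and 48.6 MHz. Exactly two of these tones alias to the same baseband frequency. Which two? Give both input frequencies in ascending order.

48.6 MHz, 118.8 MHz

fs/2 = 17.55 MHz.
139.3 MHz mod fs = 34 MHz.
34 MHz > fs/2 = 17.55 MHz, folds to fs − 34 MHz = 1.1 MHz.
118.8 MHz mod fs = 13.5 MHz.
13.5 MHz ≤ fs/2 = 17.55 MHz, appears at 13.5 MHz.
126.5 MHz mod fs = 21.2 MHz.
21.2 MHz > fs/2 = 17.55 MHz, folds to fs − 21.2 MHz = 13.9 MHz.
48.6 MHz mod fs = 13.5 MHz.
13.5 MHz ≤ fs/2 = 17.55 MHz, appears at 13.5 MHz.
48.6 MHz and 118.8 MHz both map to 13.5 MHz.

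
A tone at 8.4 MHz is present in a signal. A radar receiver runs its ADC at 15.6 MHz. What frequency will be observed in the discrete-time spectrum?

7.2 MHz

8.4 MHz > fs/2 = 7.8 MHz, folds to fs − 8.4 MHz = 7.2 MHz.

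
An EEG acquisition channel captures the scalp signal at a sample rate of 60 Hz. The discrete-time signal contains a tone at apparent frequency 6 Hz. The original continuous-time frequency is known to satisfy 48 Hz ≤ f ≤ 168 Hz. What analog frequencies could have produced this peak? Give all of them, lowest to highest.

Frequencies that alias to 6 Hz are k·fs ± 6 Hz for integer k ≥ 0.
k=0: 6 Hz.
k=1: 54 Hz, 66 Hz.
k=2: 114 Hz, 126 Hz.
k=3: 174 Hz, 186 Hz.
Within [48 Hz, 168 Hz]: 54 Hz, 66 Hz, 114 Hz, 126 Hz.

54 Hz, 66 Hz, 114 Hz, 126 Hz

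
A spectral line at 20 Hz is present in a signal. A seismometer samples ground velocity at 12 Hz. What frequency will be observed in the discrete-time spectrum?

4 Hz

20 Hz mod fs = 8 Hz.
8 Hz > fs/2 = 6 Hz, folds to fs − 8 Hz = 4 Hz.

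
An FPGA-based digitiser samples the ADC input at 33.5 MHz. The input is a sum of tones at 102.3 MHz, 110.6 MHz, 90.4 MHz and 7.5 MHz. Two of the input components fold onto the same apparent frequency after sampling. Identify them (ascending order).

fs/2 = 16.75 MHz.
102.3 MHz mod fs = 1.8 MHz.
1.8 MHz ≤ fs/2 = 16.75 MHz, appears at 1.8 MHz.
110.6 MHz mod fs = 10.1 MHz.
10.1 MHz ≤ fs/2 = 16.75 MHz, appears at 10.1 MHz.
90.4 MHz mod fs = 23.4 MHz.
23.4 MHz > fs/2 = 16.75 MHz, folds to fs − 23.4 MHz = 10.1 MHz.
7.5 MHz ≤ fs/2 = 16.75 MHz, passes unchanged.
90.4 MHz and 110.6 MHz both map to 10.1 MHz.

90.4 MHz, 110.6 MHz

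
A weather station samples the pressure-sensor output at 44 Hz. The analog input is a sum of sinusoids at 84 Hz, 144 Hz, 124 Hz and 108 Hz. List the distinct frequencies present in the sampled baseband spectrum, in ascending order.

fs/2 = 22 Hz.
84 Hz mod fs = 40 Hz.
40 Hz > fs/2 = 22 Hz, folds to fs − 40 Hz = 4 Hz.
144 Hz mod fs = 12 Hz.
12 Hz ≤ fs/2 = 22 Hz, appears at 12 Hz.
124 Hz mod fs = 36 Hz.
36 Hz > fs/2 = 22 Hz, folds to fs − 36 Hz = 8 Hz.
108 Hz mod fs = 20 Hz.
20 Hz ≤ fs/2 = 22 Hz, appears at 20 Hz.
Distinct values: {4 Hz, 8 Hz, 12 Hz, 20 Hz}.

4 Hz, 8 Hz, 12 Hz, 20 Hz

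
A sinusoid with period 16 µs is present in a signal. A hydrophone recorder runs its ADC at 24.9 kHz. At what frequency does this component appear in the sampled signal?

T = 16 µs → f = 1/T = 62.5 kHz.
62.5 kHz mod fs = 12.7 kHz.
12.7 kHz > fs/2 = 12.45 kHz, folds to fs − 12.7 kHz = 12.2 kHz.

12.2 kHz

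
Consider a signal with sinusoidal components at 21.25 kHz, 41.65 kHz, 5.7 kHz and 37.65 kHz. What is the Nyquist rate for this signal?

Highest-frequency component: 41.65 kHz.
Nyquist rate = 2 × 41.65 kHz = 83.3 kHz.

83.3 kHz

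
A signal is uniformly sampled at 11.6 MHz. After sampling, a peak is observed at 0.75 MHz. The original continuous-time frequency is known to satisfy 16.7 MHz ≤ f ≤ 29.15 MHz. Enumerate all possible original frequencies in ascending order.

Frequencies that alias to 0.75 MHz are k·fs ± 0.75 MHz for integer k ≥ 0.
k=0: 0.75 MHz.
k=1: 10.85 MHz, 12.35 MHz.
k=2: 22.45 MHz, 23.95 MHz.
k=3: 34.05 MHz, 35.55 MHz.
Within [16.7 MHz, 29.15 MHz]: 22.45 MHz, 23.95 MHz.

22.45 MHz, 23.95 MHz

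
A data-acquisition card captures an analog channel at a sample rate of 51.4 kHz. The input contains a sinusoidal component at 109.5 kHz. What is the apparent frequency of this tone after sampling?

109.5 kHz mod fs = 6.7 kHz.
6.7 kHz ≤ fs/2 = 25.7 kHz, appears at 6.7 kHz.

6.7 kHz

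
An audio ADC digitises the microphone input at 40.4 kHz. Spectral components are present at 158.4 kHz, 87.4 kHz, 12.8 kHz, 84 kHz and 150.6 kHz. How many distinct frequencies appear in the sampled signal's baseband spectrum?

fs/2 = 20.2 kHz.
158.4 kHz mod fs = 37.2 kHz.
37.2 kHz > fs/2 = 20.2 kHz, folds to fs − 37.2 kHz = 3.2 kHz.
87.4 kHz mod fs = 6.6 kHz.
6.6 kHz ≤ fs/2 = 20.2 kHz, appears at 6.6 kHz.
12.8 kHz ≤ fs/2 = 20.2 kHz, passes unchanged.
84 kHz mod fs = 3.2 kHz.
3.2 kHz ≤ fs/2 = 20.2 kHz, appears at 3.2 kHz.
150.6 kHz mod fs = 29.4 kHz.
29.4 kHz > fs/2 = 20.2 kHz, folds to fs − 29.4 kHz = 11 kHz.
Distinct values: {3.2 kHz, 6.6 kHz, 11 kHz, 12.8 kHz} → 4.

4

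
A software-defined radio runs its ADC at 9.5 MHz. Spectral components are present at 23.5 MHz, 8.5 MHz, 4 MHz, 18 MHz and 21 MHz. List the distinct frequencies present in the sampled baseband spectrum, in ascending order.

1 MHz, 2 MHz, 4 MHz, 4.5 MHz

fs/2 = 4.75 MHz.
23.5 MHz mod fs = 4.5 MHz.
4.5 MHz ≤ fs/2 = 4.75 MHz, appears at 4.5 MHz.
8.5 MHz > fs/2 = 4.75 MHz, folds to fs − 8.5 MHz = 1 MHz.
4 MHz ≤ fs/2 = 4.75 MHz, passes unchanged.
18 MHz mod fs = 8.5 MHz.
8.5 MHz > fs/2 = 4.75 MHz, folds to fs − 8.5 MHz = 1 MHz.
21 MHz mod fs = 2 MHz.
2 MHz ≤ fs/2 = 4.75 MHz, appears at 2 MHz.
Distinct values: {1 MHz, 2 MHz, 4 MHz, 4.5 MHz}.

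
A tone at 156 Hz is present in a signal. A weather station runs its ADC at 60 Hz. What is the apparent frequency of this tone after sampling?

156 Hz mod fs = 36 Hz.
36 Hz > fs/2 = 30 Hz, folds to fs − 36 Hz = 24 Hz.

24 Hz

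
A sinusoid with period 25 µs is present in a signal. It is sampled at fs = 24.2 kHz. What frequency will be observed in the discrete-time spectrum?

T = 25 µs → f = 1/T = 40 kHz.
40 kHz mod fs = 15.8 kHz.
15.8 kHz > fs/2 = 12.1 kHz, folds to fs − 15.8 kHz = 8.4 kHz.

8.4 kHz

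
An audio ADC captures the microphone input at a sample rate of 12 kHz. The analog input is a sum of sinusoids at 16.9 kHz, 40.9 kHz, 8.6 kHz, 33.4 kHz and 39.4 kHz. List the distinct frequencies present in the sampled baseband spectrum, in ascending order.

fs/2 = 6 kHz.
16.9 kHz mod fs = 4.9 kHz.
4.9 kHz ≤ fs/2 = 6 kHz, appears at 4.9 kHz.
40.9 kHz mod fs = 4.9 kHz.
4.9 kHz ≤ fs/2 = 6 kHz, appears at 4.9 kHz.
8.6 kHz > fs/2 = 6 kHz, folds to fs − 8.6 kHz = 3.4 kHz.
33.4 kHz mod fs = 9.4 kHz.
9.4 kHz > fs/2 = 6 kHz, folds to fs − 9.4 kHz = 2.6 kHz.
39.4 kHz mod fs = 3.4 kHz.
3.4 kHz ≤ fs/2 = 6 kHz, appears at 3.4 kHz.
Distinct values: {2.6 kHz, 3.4 kHz, 4.9 kHz}.

2.6 kHz, 3.4 kHz, 4.9 kHz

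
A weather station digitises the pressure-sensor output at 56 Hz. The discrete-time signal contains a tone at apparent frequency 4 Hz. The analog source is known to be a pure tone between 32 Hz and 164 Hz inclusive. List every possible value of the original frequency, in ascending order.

52 Hz, 60 Hz, 108 Hz, 116 Hz, 164 Hz

Frequencies that alias to 4 Hz are k·fs ± 4 Hz for integer k ≥ 0.
k=0: 4 Hz.
k=1: 52 Hz, 60 Hz.
k=2: 108 Hz, 116 Hz.
k=3: 164 Hz, 172 Hz.
k=4: 220 Hz, 228 Hz.
Within [32 Hz, 164 Hz]: 52 Hz, 60 Hz, 108 Hz, 116 Hz, 164 Hz.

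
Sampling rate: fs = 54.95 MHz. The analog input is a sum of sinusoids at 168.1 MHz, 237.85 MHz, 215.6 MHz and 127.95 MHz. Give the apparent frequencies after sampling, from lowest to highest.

fs/2 = 27.475 MHz.
168.1 MHz mod fs = 3.25 MHz.
3.25 MHz ≤ fs/2 = 27.475 MHz, appears at 3.25 MHz.
237.85 MHz mod fs = 18.05 MHz.
18.05 MHz ≤ fs/2 = 27.475 MHz, appears at 18.05 MHz.
215.6 MHz mod fs = 50.75 MHz.
50.75 MHz > fs/2 = 27.475 MHz, folds to fs − 50.75 MHz = 4.2 MHz.
127.95 MHz mod fs = 18.05 MHz.
18.05 MHz ≤ fs/2 = 27.475 MHz, appears at 18.05 MHz.
Distinct values: {3.25 MHz, 4.2 MHz, 18.05 MHz}.

3.25 MHz, 4.2 MHz, 18.05 MHz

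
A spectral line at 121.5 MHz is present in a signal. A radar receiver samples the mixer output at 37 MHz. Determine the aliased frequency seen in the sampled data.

121.5 MHz mod fs = 10.5 MHz.
10.5 MHz ≤ fs/2 = 18.5 MHz, appears at 10.5 MHz.

10.5 MHz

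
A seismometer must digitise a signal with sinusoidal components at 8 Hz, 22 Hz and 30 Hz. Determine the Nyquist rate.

60 Hz

Highest-frequency component: 30 Hz.
Nyquist rate = 2 × 30 Hz = 60 Hz.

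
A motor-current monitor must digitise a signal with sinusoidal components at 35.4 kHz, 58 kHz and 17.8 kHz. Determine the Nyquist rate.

Highest-frequency component: 58 kHz.
Nyquist rate = 2 × 58 kHz = 116 kHz.

116 kHz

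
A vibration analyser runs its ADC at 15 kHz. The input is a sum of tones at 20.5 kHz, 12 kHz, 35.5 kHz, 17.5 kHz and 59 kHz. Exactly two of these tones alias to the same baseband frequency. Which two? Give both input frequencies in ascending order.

fs/2 = 7.5 kHz.
20.5 kHz mod fs = 5.5 kHz.
5.5 kHz ≤ fs/2 = 7.5 kHz, appears at 5.5 kHz.
12 kHz > fs/2 = 7.5 kHz, folds to fs − 12 kHz = 3 kHz.
35.5 kHz mod fs = 5.5 kHz.
5.5 kHz ≤ fs/2 = 7.5 kHz, appears at 5.5 kHz.
17.5 kHz mod fs = 2.5 kHz.
2.5 kHz ≤ fs/2 = 7.5 kHz, appears at 2.5 kHz.
59 kHz mod fs = 14 kHz.
14 kHz > fs/2 = 7.5 kHz, folds to fs − 14 kHz = 1 kHz.
20.5 kHz and 35.5 kHz both map to 5.5 kHz.

20.5 kHz, 35.5 kHz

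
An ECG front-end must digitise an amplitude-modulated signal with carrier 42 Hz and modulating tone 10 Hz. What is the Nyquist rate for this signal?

104 Hz

AM sidebands sit at fc ± fm = 32 Hz and 52 Hz.
Highest-frequency component: 52 Hz.
Nyquist rate = 2 × 52 Hz = 104 Hz.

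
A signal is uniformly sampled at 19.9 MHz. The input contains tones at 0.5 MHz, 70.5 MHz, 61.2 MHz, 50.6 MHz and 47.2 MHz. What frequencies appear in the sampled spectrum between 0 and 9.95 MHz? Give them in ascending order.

fs/2 = 9.95 MHz.
0.5 MHz ≤ fs/2 = 9.95 MHz, passes unchanged.
70.5 MHz mod fs = 10.8 MHz.
10.8 MHz > fs/2 = 9.95 MHz, folds to fs − 10.8 MHz = 9.1 MHz.
61.2 MHz mod fs = 1.5 MHz.
1.5 MHz ≤ fs/2 = 9.95 MHz, appears at 1.5 MHz.
50.6 MHz mod fs = 10.8 MHz.
10.8 MHz > fs/2 = 9.95 MHz, folds to fs − 10.8 MHz = 9.1 MHz.
47.2 MHz mod fs = 7.4 MHz.
7.4 MHz ≤ fs/2 = 9.95 MHz, appears at 7.4 MHz.
Distinct values: {0.5 MHz, 1.5 MHz, 7.4 MHz, 9.1 MHz}.

0.5 MHz, 1.5 MHz, 7.4 MHz, 9.1 MHz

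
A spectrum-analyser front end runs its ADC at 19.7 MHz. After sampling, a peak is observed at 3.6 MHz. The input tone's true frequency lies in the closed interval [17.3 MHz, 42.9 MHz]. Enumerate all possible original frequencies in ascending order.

Frequencies that alias to 3.6 MHz are k·fs ± 3.6 MHz for integer k ≥ 0.
k=0: 3.6 MHz.
k=1: 16.1 MHz, 23.3 MHz.
k=2: 35.8 MHz, 43 MHz.
k=3: 55.5 MHz, 62.7 MHz.
Within [17.3 MHz, 42.9 MHz]: 23.3 MHz, 35.8 MHz.

23.3 MHz, 35.8 MHz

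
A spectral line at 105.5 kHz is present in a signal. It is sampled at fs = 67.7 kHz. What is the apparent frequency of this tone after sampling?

105.5 kHz mod fs = 37.8 kHz.
37.8 kHz > fs/2 = 33.85 kHz, folds to fs − 37.8 kHz = 29.9 kHz.

29.9 kHz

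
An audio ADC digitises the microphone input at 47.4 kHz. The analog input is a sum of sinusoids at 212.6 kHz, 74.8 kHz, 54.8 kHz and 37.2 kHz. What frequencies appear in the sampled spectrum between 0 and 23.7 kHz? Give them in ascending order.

7.4 kHz, 10.2 kHz, 20 kHz, 23 kHz

fs/2 = 23.7 kHz.
212.6 kHz mod fs = 23 kHz.
23 kHz ≤ fs/2 = 23.7 kHz, appears at 23 kHz.
74.8 kHz mod fs = 27.4 kHz.
27.4 kHz > fs/2 = 23.7 kHz, folds to fs − 27.4 kHz = 20 kHz.
54.8 kHz mod fs = 7.4 kHz.
7.4 kHz ≤ fs/2 = 23.7 kHz, appears at 7.4 kHz.
37.2 kHz > fs/2 = 23.7 kHz, folds to fs − 37.2 kHz = 10.2 kHz.
Distinct values: {7.4 kHz, 10.2 kHz, 20 kHz, 23 kHz}.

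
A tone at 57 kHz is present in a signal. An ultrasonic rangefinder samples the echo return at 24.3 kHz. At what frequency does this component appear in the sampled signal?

57 kHz mod fs = 8.4 kHz.
8.4 kHz ≤ fs/2 = 12.15 kHz, appears at 8.4 kHz.

8.4 kHz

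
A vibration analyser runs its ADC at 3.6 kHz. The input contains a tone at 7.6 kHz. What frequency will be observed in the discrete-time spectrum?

7.6 kHz mod fs = 0.4 kHz.
0.4 kHz ≤ fs/2 = 1.8 kHz, appears at 0.4 kHz.

0.4 kHz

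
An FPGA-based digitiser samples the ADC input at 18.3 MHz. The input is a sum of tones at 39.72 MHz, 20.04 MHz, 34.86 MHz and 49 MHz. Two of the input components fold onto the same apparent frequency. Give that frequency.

1.74 MHz

fs/2 = 9.15 MHz.
39.72 MHz mod fs = 3.12 MHz.
3.12 MHz ≤ fs/2 = 9.15 MHz, appears at 3.12 MHz.
20.04 MHz mod fs = 1.74 MHz.
1.74 MHz ≤ fs/2 = 9.15 MHz, appears at 1.74 MHz.
34.86 MHz mod fs = 16.56 MHz.
16.56 MHz > fs/2 = 9.15 MHz, folds to fs − 16.56 MHz = 1.74 MHz.
49 MHz mod fs = 12.4 MHz.
12.4 MHz > fs/2 = 9.15 MHz, folds to fs − 12.4 MHz = 5.9 MHz.
20.04 MHz and 34.86 MHz both map to 1.74 MHz.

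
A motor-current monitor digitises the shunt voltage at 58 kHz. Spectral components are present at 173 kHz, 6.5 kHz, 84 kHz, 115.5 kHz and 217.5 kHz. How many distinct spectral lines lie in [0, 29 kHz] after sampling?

5

fs/2 = 29 kHz.
173 kHz mod fs = 57 kHz.
57 kHz > fs/2 = 29 kHz, folds to fs − 57 kHz = 1 kHz.
6.5 kHz ≤ fs/2 = 29 kHz, passes unchanged.
84 kHz mod fs = 26 kHz.
26 kHz ≤ fs/2 = 29 kHz, appears at 26 kHz.
115.5 kHz mod fs = 57.5 kHz.
57.5 kHz > fs/2 = 29 kHz, folds to fs − 57.5 kHz = 0.5 kHz.
217.5 kHz mod fs = 43.5 kHz.
43.5 kHz > fs/2 = 29 kHz, folds to fs − 43.5 kHz = 14.5 kHz.
Distinct values: {0.5 kHz, 1 kHz, 6.5 kHz, 14.5 kHz, 26 kHz} → 5.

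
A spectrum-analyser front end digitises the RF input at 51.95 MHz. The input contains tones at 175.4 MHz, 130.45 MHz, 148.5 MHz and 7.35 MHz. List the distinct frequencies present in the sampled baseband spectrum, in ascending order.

fs/2 = 25.975 MHz.
175.4 MHz mod fs = 19.55 MHz.
19.55 MHz ≤ fs/2 = 25.975 MHz, appears at 19.55 MHz.
130.45 MHz mod fs = 26.55 MHz.
26.55 MHz > fs/2 = 25.975 MHz, folds to fs − 26.55 MHz = 25.4 MHz.
148.5 MHz mod fs = 44.6 MHz.
44.6 MHz > fs/2 = 25.975 MHz, folds to fs − 44.6 MHz = 7.35 MHz.
7.35 MHz ≤ fs/2 = 25.975 MHz, passes unchanged.
Distinct values: {7.35 MHz, 19.55 MHz, 25.4 MHz}.

7.35 MHz, 19.55 MHz, 25.4 MHz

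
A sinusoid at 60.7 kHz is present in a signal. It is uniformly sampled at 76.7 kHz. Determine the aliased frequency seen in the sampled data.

16 kHz

60.7 kHz > fs/2 = 38.35 kHz, folds to fs − 60.7 kHz = 16 kHz.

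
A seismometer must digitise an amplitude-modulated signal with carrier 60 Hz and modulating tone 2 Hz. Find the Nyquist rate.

124 Hz

AM sidebands sit at fc ± fm = 58 Hz and 62 Hz.
Highest-frequency component: 62 Hz.
Nyquist rate = 2 × 62 Hz = 124 Hz.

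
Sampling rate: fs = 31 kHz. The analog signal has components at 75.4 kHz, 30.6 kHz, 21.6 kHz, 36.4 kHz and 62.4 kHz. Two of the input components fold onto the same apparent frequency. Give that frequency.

fs/2 = 15.5 kHz.
75.4 kHz mod fs = 13.4 kHz.
13.4 kHz ≤ fs/2 = 15.5 kHz, appears at 13.4 kHz.
30.6 kHz > fs/2 = 15.5 kHz, folds to fs − 30.6 kHz = 0.4 kHz.
21.6 kHz > fs/2 = 15.5 kHz, folds to fs − 21.6 kHz = 9.4 kHz.
36.4 kHz mod fs = 5.4 kHz.
5.4 kHz ≤ fs/2 = 15.5 kHz, appears at 5.4 kHz.
62.4 kHz mod fs = 0.4 kHz.
0.4 kHz ≤ fs/2 = 15.5 kHz, appears at 0.4 kHz.
30.6 kHz and 62.4 kHz both map to 0.4 kHz.

0.4 kHz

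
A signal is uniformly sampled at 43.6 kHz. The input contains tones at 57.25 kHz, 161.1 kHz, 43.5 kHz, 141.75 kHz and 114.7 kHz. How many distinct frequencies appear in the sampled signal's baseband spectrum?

5

fs/2 = 21.8 kHz.
57.25 kHz mod fs = 13.65 kHz.
13.65 kHz ≤ fs/2 = 21.8 kHz, appears at 13.65 kHz.
161.1 kHz mod fs = 30.3 kHz.
30.3 kHz > fs/2 = 21.8 kHz, folds to fs − 30.3 kHz = 13.3 kHz.
43.5 kHz > fs/2 = 21.8 kHz, folds to fs − 43.5 kHz = 0.1 kHz.
141.75 kHz mod fs = 10.95 kHz.
10.95 kHz ≤ fs/2 = 21.8 kHz, appears at 10.95 kHz.
114.7 kHz mod fs = 27.5 kHz.
27.5 kHz > fs/2 = 21.8 kHz, folds to fs − 27.5 kHz = 16.1 kHz.
Distinct values: {0.1 kHz, 10.95 kHz, 13.3 kHz, 13.65 kHz, 16.1 kHz} → 5.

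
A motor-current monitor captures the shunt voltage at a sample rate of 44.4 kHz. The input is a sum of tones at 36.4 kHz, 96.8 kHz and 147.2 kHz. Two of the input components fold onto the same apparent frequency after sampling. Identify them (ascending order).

36.4 kHz, 96.8 kHz

fs/2 = 22.2 kHz.
36.4 kHz > fs/2 = 22.2 kHz, folds to fs − 36.4 kHz = 8 kHz.
96.8 kHz mod fs = 8 kHz.
8 kHz ≤ fs/2 = 22.2 kHz, appears at 8 kHz.
147.2 kHz mod fs = 14 kHz.
14 kHz ≤ fs/2 = 22.2 kHz, appears at 14 kHz.
36.4 kHz and 96.8 kHz both map to 8 kHz.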